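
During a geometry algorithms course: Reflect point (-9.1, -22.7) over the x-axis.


Reflection over x-axis: (x,y) -> (x,-y)
(-9.1, -22.7) -> (-9.1, 22.7)

(-9.1, 22.7)


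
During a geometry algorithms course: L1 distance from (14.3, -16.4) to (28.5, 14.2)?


|14.3-28.5| + |(-16.4)-14.2| = 14.2 + 30.6 = 44.8

44.8


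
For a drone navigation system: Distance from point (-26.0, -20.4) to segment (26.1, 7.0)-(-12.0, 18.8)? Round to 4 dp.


Project P onto AB: t = 1 (clamped to [0,1])
Closest point on segment: (-12, 18.8)
Distance: 41.625

41.625


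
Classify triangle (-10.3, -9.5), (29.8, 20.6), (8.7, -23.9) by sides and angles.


Side lengths squared: AB^2=2514.02, BC^2=2425.46, CA^2=568.36
Sorted: [568.36, 2425.46, 2514.02]
By sides: Scalene, By angles: Acute

Scalene, Acute


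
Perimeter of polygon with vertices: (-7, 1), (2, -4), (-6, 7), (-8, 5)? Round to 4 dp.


Sides: (-7, 1)->(2, -4): sqrt(106) = 10.29563, (2, -4)->(-6, 7): sqrt(185) = 13.601471, (-6, 7)->(-8, 5): sqrt(8) = 2.828427, (-8, 5)->(-7, 1): sqrt(17) = 4.123106
Sum = 30.848634
Perimeter = 30.8486

30.8486


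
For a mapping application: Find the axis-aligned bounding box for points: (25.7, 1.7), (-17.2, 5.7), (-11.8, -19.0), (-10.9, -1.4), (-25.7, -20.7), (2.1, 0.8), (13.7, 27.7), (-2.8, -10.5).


x range: [-25.7, 25.7]
y range: [-20.7, 27.7]
Bounding box: (-25.7,-20.7) to (25.7,27.7)

(-25.7,-20.7) to (25.7,27.7)


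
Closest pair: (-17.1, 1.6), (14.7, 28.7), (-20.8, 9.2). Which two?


d(P0,P1) = 41.781, d(P0,P2) = 8.4528, d(P1,P2) = 40.5031
Closest: P0 and P2

Closest pair: (-17.1, 1.6) and (-20.8, 9.2), distance = 8.4528


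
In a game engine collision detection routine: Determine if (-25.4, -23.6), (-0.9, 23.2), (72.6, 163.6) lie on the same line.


Cross product: ((-0.9)-(-25.4))*(163.6-(-23.6)) - (23.2-(-23.6))*(72.6-(-25.4))
= 0

Yes, collinear


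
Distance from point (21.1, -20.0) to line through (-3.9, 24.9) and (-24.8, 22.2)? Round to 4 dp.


|cross product| = 1005.91
|line direction| = sqrt(444.1) = 21.0737
Distance = 1005.91/sqrt(444.1) = 47.733

47.733


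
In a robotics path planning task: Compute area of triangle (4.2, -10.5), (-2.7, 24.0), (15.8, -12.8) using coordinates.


Area = |x_A(y_B-y_C) + x_B(y_C-y_A) + x_C(y_A-y_B)|/2
= |154.56 + 6.21 + (-545.1)|/2
= 384.33/2 = 192.165

192.165


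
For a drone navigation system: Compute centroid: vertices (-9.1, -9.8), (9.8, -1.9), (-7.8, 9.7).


Centroid = ((x_A+x_B+x_C)/3, (y_A+y_B+y_C)/3)
= (((-9.1)+9.8+(-7.8))/3, ((-9.8)+(-1.9)+9.7)/3)
= (-2.3667, -0.6667)

(-2.3667, -0.6667)


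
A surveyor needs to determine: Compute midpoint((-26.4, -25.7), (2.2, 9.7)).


M = (((-26.4)+2.2)/2, ((-25.7)+9.7)/2)
= (-12.1, -8)

(-12.1, -8)


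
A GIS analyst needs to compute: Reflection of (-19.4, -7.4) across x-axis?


Reflection over x-axis: (x,y) -> (x,-y)
(-19.4, -7.4) -> (-19.4, 7.4)

(-19.4, 7.4)


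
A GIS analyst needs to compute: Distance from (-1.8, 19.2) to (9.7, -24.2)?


dx=11.5, dy=-43.4
d^2 = 11.5^2 + (-43.4)^2 = 2015.81
d = sqrt(2015.81) = 44.8978

44.8978


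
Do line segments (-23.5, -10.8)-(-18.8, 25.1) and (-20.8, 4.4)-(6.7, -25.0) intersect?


Cross products: d1=-497.38, d2=628.05, d3=-25.49, d4=-1150.92
d1*d2 < 0 and d3*d4 < 0? no

No, they don't intersect


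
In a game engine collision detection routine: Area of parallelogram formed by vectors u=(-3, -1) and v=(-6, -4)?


|u x v| = |(-3)*(-4) - (-1)*(-6)|
= |12 - 6| = 6

6


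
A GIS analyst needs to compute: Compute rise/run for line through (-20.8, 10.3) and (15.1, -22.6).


slope = (y2-y1)/(x2-x1) = ((-22.6)-10.3)/(15.1-(-20.8)) = (-32.9)/35.9 = -0.9164

-0.9164


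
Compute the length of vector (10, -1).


|u| = sqrt(10^2 + (-1)^2) = sqrt(101) = 10.0499

10.0499


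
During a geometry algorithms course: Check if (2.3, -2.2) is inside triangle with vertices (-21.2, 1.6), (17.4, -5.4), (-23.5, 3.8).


Cross products: AB x AP = 17.82, BC x BP = 8.04, CA x CP = 42.96
All same sign? yes

Yes, inside


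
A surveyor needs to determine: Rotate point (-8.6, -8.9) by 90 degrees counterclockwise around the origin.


90° CCW: (x,y) -> (-y, x)
(-8.6,-8.9) -> (8.9, -8.6)

(8.9, -8.6)


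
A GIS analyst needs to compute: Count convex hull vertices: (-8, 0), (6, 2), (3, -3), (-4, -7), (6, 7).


Convex hull vertices (CCW): (-8, 0), (-4, -7), (3, -3), (6, 2), (6, 7)
Count = 5

5


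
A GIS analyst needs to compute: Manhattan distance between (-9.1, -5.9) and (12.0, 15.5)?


|(-9.1)-12| + |(-5.9)-15.5| = 21.1 + 21.4 = 42.5

42.5


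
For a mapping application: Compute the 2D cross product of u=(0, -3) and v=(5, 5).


u x v = u_x*v_y - u_y*v_x = 0*5 - (-3)*5
= 0 - (-15) = 15

15


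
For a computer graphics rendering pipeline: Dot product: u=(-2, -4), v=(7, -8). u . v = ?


u . v = u_x*v_x + u_y*v_y = (-2)*7 + (-4)*(-8)
= (-14) + 32 = 18

18


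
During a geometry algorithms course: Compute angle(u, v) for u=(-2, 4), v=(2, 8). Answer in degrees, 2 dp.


u.v = 28, |u| = sqrt(20) = 4.4721, |v| = sqrt(68) = 8.2462
cos(theta) = u.v/(|u||v|) = 28/sqrt(1360) = 0.759257
theta = acos(0.759257) = 40.6 degrees

40.6 degrees


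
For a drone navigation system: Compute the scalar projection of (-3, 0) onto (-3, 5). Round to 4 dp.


u.v = 9, |v| = sqrt(34) = 5.831
Scalar projection = u.v / |v| = 9 / sqrt(34) = 1.5435

1.5435


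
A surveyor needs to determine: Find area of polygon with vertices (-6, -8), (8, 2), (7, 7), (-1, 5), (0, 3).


Shoelace sum: ((-6)*2 - 8*(-8)) + (8*7 - 7*2) + (7*5 - (-1)*7) + ((-1)*3 - 0*5) + (0*(-8) - (-6)*3)
= 151
Area = |151|/2 = 75.5

75.5


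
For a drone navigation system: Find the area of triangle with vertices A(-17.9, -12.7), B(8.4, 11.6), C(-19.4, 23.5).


Area = |x_A(y_B-y_C) + x_B(y_C-y_A) + x_C(y_A-y_B)|/2
= |213.01 + 304.08 + 471.42|/2
= 988.51/2 = 494.255

494.255


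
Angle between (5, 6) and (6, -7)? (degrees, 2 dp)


u.v = -12, |u| = sqrt(61) = 7.8102, |v| = sqrt(85) = 9.2195
cos(theta) = u.v/(|u||v|) = -12/sqrt(5185) = -0.166651
theta = acos(-0.166651) = 99.59 degrees

99.59 degrees


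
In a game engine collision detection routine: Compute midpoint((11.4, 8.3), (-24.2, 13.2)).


M = ((11.4+(-24.2))/2, (8.3+13.2)/2)
= (-6.4, 10.75)

(-6.4, 10.75)


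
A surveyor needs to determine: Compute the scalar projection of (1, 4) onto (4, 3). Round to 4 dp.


u.v = 16, |v| = sqrt(25) = 5
Scalar projection = u.v / |v| = 16 / sqrt(25) = 3.2

3.2


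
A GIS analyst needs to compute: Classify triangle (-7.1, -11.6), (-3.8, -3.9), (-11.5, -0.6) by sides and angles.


Side lengths squared: AB^2=70.18, BC^2=70.18, CA^2=140.36
Sorted: [70.18, 70.18, 140.36]
By sides: Isosceles, By angles: Right

Isosceles, Right


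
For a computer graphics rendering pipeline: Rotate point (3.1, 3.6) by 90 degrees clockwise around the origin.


90° CW: (x,y) -> (y, -x)
(3.1,3.6) -> (3.6, -3.1)

(3.6, -3.1)


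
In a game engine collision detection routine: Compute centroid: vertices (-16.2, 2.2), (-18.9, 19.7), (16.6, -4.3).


Centroid = ((x_A+x_B+x_C)/3, (y_A+y_B+y_C)/3)
= (((-16.2)+(-18.9)+16.6)/3, (2.2+19.7+(-4.3))/3)
= (-6.1667, 5.8667)

(-6.1667, 5.8667)


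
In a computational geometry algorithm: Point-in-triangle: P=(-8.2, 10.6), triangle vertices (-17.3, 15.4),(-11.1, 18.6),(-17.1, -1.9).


Cross products: AB x AP = -58.88, BC x BP = 107.45, CA x CP = -156.47
All same sign? no

No, outside


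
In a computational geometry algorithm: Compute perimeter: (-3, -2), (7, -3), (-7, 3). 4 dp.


Sides: (-3, -2)->(7, -3): sqrt(101) = 10.049876, (7, -3)->(-7, 3): sqrt(232) = 15.231546, (-7, 3)->(-3, -2): sqrt(41) = 6.403124
Sum = 31.684546
Perimeter = 31.6845

31.6845


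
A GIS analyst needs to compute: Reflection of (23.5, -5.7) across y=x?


Reflection over y=x: (x,y) -> (y,x)
(23.5, -5.7) -> (-5.7, 23.5)

(-5.7, 23.5)


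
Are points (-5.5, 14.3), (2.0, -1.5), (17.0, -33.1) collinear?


Cross product: (2-(-5.5))*((-33.1)-14.3) - ((-1.5)-14.3)*(17-(-5.5))
= 0

Yes, collinear


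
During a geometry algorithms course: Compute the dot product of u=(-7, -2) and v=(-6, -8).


u . v = u_x*v_x + u_y*v_y = (-7)*(-6) + (-2)*(-8)
= 42 + 16 = 58

58


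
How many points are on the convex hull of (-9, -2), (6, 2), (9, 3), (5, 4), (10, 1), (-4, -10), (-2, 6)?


Convex hull vertices (CCW): (-9, -2), (-4, -10), (10, 1), (9, 3), (-2, 6)
Count = 5

5


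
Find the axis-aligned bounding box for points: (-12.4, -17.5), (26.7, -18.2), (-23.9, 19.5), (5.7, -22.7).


x range: [-23.9, 26.7]
y range: [-22.7, 19.5]
Bounding box: (-23.9,-22.7) to (26.7,19.5)

(-23.9,-22.7) to (26.7,19.5)


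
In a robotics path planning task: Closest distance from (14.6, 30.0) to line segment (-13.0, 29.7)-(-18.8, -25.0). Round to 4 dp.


Project P onto AB: t = 0 (clamped to [0,1])
Closest point on segment: (-13, 29.7)
Distance: 27.6016

27.6016


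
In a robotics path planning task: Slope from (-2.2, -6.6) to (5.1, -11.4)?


slope = (y2-y1)/(x2-x1) = ((-11.4)-(-6.6))/(5.1-(-2.2)) = (-4.8)/7.3 = -0.6575

-0.6575


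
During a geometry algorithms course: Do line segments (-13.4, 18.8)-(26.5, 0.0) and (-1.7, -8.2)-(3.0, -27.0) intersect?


Cross products: d1=-93.06, d2=568.7, d3=-857.34, d4=-1519.1
d1*d2 < 0 and d3*d4 < 0? no

No, they don't intersect


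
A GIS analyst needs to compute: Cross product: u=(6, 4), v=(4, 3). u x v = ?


u x v = u_x*v_y - u_y*v_x = 6*3 - 4*4
= 18 - 16 = 2

2


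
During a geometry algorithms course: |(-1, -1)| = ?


|u| = sqrt((-1)^2 + (-1)^2) = sqrt(2) = 1.4142

1.4142


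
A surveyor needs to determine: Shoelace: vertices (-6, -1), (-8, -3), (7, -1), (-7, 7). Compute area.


Shoelace sum: ((-6)*(-3) - (-8)*(-1)) + ((-8)*(-1) - 7*(-3)) + (7*7 - (-7)*(-1)) + ((-7)*(-1) - (-6)*7)
= 130
Area = |130|/2 = 65

65


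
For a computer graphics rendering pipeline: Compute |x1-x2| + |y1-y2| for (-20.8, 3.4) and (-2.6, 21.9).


|(-20.8)-(-2.6)| + |3.4-21.9| = 18.2 + 18.5 = 36.7

36.7


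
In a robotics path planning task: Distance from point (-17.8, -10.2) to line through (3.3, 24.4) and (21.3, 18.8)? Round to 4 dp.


|cross product| = 740.96
|line direction| = sqrt(355.36) = 18.851
Distance = 740.96/sqrt(355.36) = 39.3061

39.3061


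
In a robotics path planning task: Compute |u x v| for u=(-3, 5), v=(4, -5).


|u x v| = |(-3)*(-5) - 5*4|
= |15 - 20| = 5

5


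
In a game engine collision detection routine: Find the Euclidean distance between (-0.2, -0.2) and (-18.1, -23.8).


dx=-17.9, dy=-23.6
d^2 = (-17.9)^2 + (-23.6)^2 = 877.37
d = sqrt(877.37) = 29.6204

29.6204


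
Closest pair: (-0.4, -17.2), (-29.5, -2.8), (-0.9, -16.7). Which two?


d(P0,P1) = 32.468, d(P0,P2) = 0.7071, d(P1,P2) = 31.7989
Closest: P0 and P2

Closest pair: (-0.4, -17.2) and (-0.9, -16.7), distance = 0.7071


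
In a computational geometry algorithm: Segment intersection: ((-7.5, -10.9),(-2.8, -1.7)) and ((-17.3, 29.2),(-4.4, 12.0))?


Cross products: d1=-348.73, d2=-149.21, d3=278.63, d4=79.11
d1*d2 < 0 and d3*d4 < 0? no

No, they don't intersect


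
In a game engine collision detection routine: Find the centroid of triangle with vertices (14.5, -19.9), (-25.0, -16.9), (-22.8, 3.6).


Centroid = ((x_A+x_B+x_C)/3, (y_A+y_B+y_C)/3)
= ((14.5+(-25)+(-22.8))/3, ((-19.9)+(-16.9)+3.6)/3)
= (-11.1, -11.0667)

(-11.1, -11.0667)


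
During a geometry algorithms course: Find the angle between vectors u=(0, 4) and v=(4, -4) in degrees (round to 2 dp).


u.v = -16, |u| = sqrt(16) = 4, |v| = sqrt(32) = 5.6569
cos(theta) = u.v/(|u||v|) = -16/sqrt(512) = -0.707107
theta = acos(-0.707107) = 135 degrees

135 degrees


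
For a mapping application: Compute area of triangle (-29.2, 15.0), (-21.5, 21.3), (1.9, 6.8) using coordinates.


Area = |x_A(y_B-y_C) + x_B(y_C-y_A) + x_C(y_A-y_B)|/2
= |(-423.4) + 176.3 + (-11.97)|/2
= 259.07/2 = 129.535

129.535


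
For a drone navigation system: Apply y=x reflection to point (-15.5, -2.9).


Reflection over y=x: (x,y) -> (y,x)
(-15.5, -2.9) -> (-2.9, -15.5)

(-2.9, -15.5)


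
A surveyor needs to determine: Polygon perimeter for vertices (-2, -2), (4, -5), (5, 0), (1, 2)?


Sides: (-2, -2)->(4, -5): sqrt(45) = 6.708204, (4, -5)->(5, 0): sqrt(26) = 5.09902, (5, 0)->(1, 2): sqrt(20) = 4.472136, (1, 2)->(-2, -2): sqrt(25) = 5
Sum = 21.27936
Perimeter = 21.2794

21.2794


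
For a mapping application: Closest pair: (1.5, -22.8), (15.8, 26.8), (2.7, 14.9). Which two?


d(P0,P1) = 51.6202, d(P0,P2) = 37.7191, d(P1,P2) = 17.698
Closest: P1 and P2

Closest pair: (15.8, 26.8) and (2.7, 14.9), distance = 17.698


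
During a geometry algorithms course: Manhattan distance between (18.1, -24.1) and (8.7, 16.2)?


|18.1-8.7| + |(-24.1)-16.2| = 9.4 + 40.3 = 49.7

49.7


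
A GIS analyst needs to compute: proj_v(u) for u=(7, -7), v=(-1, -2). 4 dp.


u.v = 7, |v| = sqrt(5) = 2.2361
Scalar projection = u.v / |v| = 7 / sqrt(5) = 3.1305

3.1305


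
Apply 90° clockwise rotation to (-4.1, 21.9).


90° CW: (x,y) -> (y, -x)
(-4.1,21.9) -> (21.9, 4.1)

(21.9, 4.1)


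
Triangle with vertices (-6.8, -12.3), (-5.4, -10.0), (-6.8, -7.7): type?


Side lengths squared: AB^2=7.25, BC^2=7.25, CA^2=21.16
Sorted: [7.25, 7.25, 21.16]
By sides: Isosceles, By angles: Obtuse

Isosceles, Obtuse


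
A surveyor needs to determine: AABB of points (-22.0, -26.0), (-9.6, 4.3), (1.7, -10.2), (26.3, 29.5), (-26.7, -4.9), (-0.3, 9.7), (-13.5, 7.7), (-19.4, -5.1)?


x range: [-26.7, 26.3]
y range: [-26, 29.5]
Bounding box: (-26.7,-26) to (26.3,29.5)

(-26.7,-26) to (26.3,29.5)


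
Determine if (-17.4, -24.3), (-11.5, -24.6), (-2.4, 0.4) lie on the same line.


Cross product: ((-11.5)-(-17.4))*(0.4-(-24.3)) - ((-24.6)-(-24.3))*((-2.4)-(-17.4))
= 150.23

No, not collinear


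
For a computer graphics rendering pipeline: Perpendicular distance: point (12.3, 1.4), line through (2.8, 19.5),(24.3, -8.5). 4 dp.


|cross product| = 123.15
|line direction| = sqrt(1246.25) = 35.3023
Distance = 123.15/sqrt(1246.25) = 3.4884

3.4884


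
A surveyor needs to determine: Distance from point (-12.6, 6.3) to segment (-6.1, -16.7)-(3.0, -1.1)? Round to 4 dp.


Project P onto AB: t = 0.9187 (clamped to [0,1])
Closest point on segment: (2.2601, -2.3684)
Distance: 17.2036

17.2036


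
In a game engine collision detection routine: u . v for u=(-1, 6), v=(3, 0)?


u . v = u_x*v_x + u_y*v_y = (-1)*3 + 6*0
= (-3) + 0 = -3

-3


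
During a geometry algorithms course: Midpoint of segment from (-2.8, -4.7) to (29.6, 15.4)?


M = (((-2.8)+29.6)/2, ((-4.7)+15.4)/2)
= (13.4, 5.35)

(13.4, 5.35)


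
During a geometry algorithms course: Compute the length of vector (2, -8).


|u| = sqrt(2^2 + (-8)^2) = sqrt(68) = 8.2462

8.2462


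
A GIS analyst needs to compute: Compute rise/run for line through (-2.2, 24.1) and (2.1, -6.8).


slope = (y2-y1)/(x2-x1) = ((-6.8)-24.1)/(2.1-(-2.2)) = (-30.9)/4.3 = -7.186

-7.186


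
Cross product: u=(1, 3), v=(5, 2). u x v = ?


u x v = u_x*v_y - u_y*v_x = 1*2 - 3*5
= 2 - 15 = -13

-13


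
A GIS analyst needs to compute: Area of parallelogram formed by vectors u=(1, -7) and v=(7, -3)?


|u x v| = |1*(-3) - (-7)*7|
= |(-3) - (-49)| = 46

46


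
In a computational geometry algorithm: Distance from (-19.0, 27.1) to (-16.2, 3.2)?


dx=2.8, dy=-23.9
d^2 = 2.8^2 + (-23.9)^2 = 579.05
d = sqrt(579.05) = 24.0635

24.0635


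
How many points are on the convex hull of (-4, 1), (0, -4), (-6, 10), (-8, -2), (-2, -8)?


Convex hull vertices (CCW): (-8, -2), (-2, -8), (0, -4), (-6, 10)
Count = 4

4


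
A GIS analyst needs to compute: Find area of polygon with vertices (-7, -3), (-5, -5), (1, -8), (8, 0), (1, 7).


Shoelace sum: ((-7)*(-5) - (-5)*(-3)) + ((-5)*(-8) - 1*(-5)) + (1*0 - 8*(-8)) + (8*7 - 1*0) + (1*(-3) - (-7)*7)
= 231
Area = |231|/2 = 115.5

115.5


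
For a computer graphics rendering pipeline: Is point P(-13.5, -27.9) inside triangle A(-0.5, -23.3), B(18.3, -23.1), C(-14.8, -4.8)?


Cross products: AB x AP = -83.88, BC x BP = 740.82, CA x CP = -306.28
All same sign? no

No, outside


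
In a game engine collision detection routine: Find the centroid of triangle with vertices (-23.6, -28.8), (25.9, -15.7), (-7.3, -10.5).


Centroid = ((x_A+x_B+x_C)/3, (y_A+y_B+y_C)/3)
= (((-23.6)+25.9+(-7.3))/3, ((-28.8)+(-15.7)+(-10.5))/3)
= (-1.6667, -18.3333)

(-1.6667, -18.3333)


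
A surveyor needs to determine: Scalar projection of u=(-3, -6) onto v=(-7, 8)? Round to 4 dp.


u.v = -27, |v| = sqrt(113) = 10.6301
Scalar projection = u.v / |v| = -27 / sqrt(113) = -2.5399

-2.5399


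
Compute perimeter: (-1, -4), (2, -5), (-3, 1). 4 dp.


Sides: (-1, -4)->(2, -5): sqrt(10) = 3.162278, (2, -5)->(-3, 1): sqrt(61) = 7.81025, (-3, 1)->(-1, -4): sqrt(29) = 5.385165
Sum = 16.357693
Perimeter = 16.3577

16.3577


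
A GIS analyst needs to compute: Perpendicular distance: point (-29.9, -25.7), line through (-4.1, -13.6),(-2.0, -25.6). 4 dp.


|cross product| = 335.01
|line direction| = sqrt(148.41) = 12.1824
Distance = 335.01/sqrt(148.41) = 27.4996

27.4996


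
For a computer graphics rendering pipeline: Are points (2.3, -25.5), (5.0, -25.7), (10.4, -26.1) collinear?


Cross product: (5-2.3)*((-26.1)-(-25.5)) - ((-25.7)-(-25.5))*(10.4-2.3)
= 0

Yes, collinear


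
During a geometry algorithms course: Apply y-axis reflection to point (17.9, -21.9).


Reflection over y-axis: (x,y) -> (-x,y)
(17.9, -21.9) -> (-17.9, -21.9)

(-17.9, -21.9)


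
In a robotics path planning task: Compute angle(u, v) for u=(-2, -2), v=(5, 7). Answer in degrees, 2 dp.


u.v = -24, |u| = sqrt(8) = 2.8284, |v| = sqrt(74) = 8.6023
cos(theta) = u.v/(|u||v|) = -24/sqrt(592) = -0.986394
theta = acos(-0.986394) = 170.54 degrees

170.54 degrees


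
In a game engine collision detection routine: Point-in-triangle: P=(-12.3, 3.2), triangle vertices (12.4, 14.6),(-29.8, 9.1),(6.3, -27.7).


Cross products: AB x AP = 345.23, BC x BP = 431.01, CA x CP = 975.27
All same sign? yes

Yes, inside


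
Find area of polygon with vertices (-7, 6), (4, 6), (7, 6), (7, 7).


Shoelace sum: ((-7)*6 - 4*6) + (4*6 - 7*6) + (7*7 - 7*6) + (7*6 - (-7)*7)
= 14
Area = |14|/2 = 7

7


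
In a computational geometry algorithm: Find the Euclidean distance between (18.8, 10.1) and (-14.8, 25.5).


dx=-33.6, dy=15.4
d^2 = (-33.6)^2 + 15.4^2 = 1366.12
d = sqrt(1366.12) = 36.9611

36.9611


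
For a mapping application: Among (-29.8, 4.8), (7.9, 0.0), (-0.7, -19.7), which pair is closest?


d(P0,P1) = 38.0043, d(P0,P2) = 38.0402, d(P1,P2) = 21.4953
Closest: P1 and P2

Closest pair: (7.9, 0.0) and (-0.7, -19.7), distance = 21.4953


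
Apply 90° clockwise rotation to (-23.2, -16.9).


90° CW: (x,y) -> (y, -x)
(-23.2,-16.9) -> (-16.9, 23.2)

(-16.9, 23.2)


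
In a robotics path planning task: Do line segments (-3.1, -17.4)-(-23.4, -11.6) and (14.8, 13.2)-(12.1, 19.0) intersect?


Cross products: d1=186.44, d2=288.52, d3=-725, d4=-827.08
d1*d2 < 0 and d3*d4 < 0? no

No, they don't intersect


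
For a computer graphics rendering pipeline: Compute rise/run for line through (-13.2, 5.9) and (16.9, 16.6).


slope = (y2-y1)/(x2-x1) = (16.6-5.9)/(16.9-(-13.2)) = 10.7/30.1 = 0.3555

0.3555


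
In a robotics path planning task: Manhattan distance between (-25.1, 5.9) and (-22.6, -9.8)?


|(-25.1)-(-22.6)| + |5.9-(-9.8)| = 2.5 + 15.7 = 18.2

18.2


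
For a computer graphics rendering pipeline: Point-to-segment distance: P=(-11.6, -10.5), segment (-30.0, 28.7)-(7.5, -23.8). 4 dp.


Project P onto AB: t = 0.6602 (clamped to [0,1])
Closest point on segment: (-5.2432, -5.9595)
Distance: 7.8118

7.8118


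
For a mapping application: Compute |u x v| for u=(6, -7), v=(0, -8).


|u x v| = |6*(-8) - (-7)*0|
= |(-48) - 0| = 48

48


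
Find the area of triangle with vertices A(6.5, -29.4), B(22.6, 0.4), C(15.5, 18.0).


Area = |x_A(y_B-y_C) + x_B(y_C-y_A) + x_C(y_A-y_B)|/2
= |(-114.4) + 1071.24 + (-461.9)|/2
= 494.94/2 = 247.47

247.47


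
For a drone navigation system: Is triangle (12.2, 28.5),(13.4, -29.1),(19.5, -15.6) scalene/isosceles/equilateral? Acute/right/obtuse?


Side lengths squared: AB^2=3319.2, BC^2=219.46, CA^2=1998.1
Sorted: [219.46, 1998.1, 3319.2]
By sides: Scalene, By angles: Obtuse

Scalene, Obtuse


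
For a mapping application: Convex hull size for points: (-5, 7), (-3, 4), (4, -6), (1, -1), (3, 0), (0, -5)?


Convex hull vertices (CCW): (-5, 7), (0, -5), (4, -6), (3, 0)
Count = 4

4


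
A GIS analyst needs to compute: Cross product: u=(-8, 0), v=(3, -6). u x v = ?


u x v = u_x*v_y - u_y*v_x = (-8)*(-6) - 0*3
= 48 - 0 = 48

48


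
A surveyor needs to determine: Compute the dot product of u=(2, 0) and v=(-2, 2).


u . v = u_x*v_x + u_y*v_y = 2*(-2) + 0*2
= (-4) + 0 = -4

-4


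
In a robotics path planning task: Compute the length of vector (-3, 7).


|u| = sqrt((-3)^2 + 7^2) = sqrt(58) = 7.6158

7.6158


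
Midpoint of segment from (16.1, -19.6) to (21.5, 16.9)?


M = ((16.1+21.5)/2, ((-19.6)+16.9)/2)
= (18.8, -1.35)

(18.8, -1.35)


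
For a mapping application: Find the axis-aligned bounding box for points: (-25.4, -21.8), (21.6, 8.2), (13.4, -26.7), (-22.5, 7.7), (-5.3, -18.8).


x range: [-25.4, 21.6]
y range: [-26.7, 8.2]
Bounding box: (-25.4,-26.7) to (21.6,8.2)

(-25.4,-26.7) to (21.6,8.2)


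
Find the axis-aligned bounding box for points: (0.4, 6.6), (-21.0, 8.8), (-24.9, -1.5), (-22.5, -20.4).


x range: [-24.9, 0.4]
y range: [-20.4, 8.8]
Bounding box: (-24.9,-20.4) to (0.4,8.8)

(-24.9,-20.4) to (0.4,8.8)


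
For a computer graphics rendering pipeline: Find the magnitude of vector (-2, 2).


|u| = sqrt((-2)^2 + 2^2) = sqrt(8) = 2.8284

2.8284


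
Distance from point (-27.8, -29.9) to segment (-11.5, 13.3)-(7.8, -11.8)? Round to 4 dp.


Project P onto AB: t = 0.7678 (clamped to [0,1])
Closest point on segment: (3.3187, -5.972)
Distance: 39.2546

39.2546


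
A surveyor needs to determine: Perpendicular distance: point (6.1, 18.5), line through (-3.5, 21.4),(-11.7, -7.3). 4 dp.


|cross product| = 299.3
|line direction| = sqrt(890.93) = 29.8485
Distance = 299.3/sqrt(890.93) = 10.0273

10.0273


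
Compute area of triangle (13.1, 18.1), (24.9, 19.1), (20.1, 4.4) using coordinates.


Area = |x_A(y_B-y_C) + x_B(y_C-y_A) + x_C(y_A-y_B)|/2
= |192.57 + (-341.13) + (-20.1)|/2
= 168.66/2 = 84.33

84.33


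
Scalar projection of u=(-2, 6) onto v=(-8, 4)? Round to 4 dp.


u.v = 40, |v| = sqrt(80) = 8.9443
Scalar projection = u.v / |v| = 40 / sqrt(80) = 4.4721

4.4721


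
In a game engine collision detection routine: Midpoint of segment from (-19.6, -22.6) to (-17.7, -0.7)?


M = (((-19.6)+(-17.7))/2, ((-22.6)+(-0.7))/2)
= (-18.65, -11.65)

(-18.65, -11.65)


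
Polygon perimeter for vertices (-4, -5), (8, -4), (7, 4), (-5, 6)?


Sides: (-4, -5)->(8, -4): sqrt(145) = 12.041595, (8, -4)->(7, 4): sqrt(65) = 8.062258, (7, 4)->(-5, 6): sqrt(148) = 12.165525, (-5, 6)->(-4, -5): sqrt(122) = 11.045361
Sum = 43.314739
Perimeter = 43.3147

43.3147


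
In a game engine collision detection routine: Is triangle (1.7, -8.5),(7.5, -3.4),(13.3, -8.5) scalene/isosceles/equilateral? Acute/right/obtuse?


Side lengths squared: AB^2=59.65, BC^2=59.65, CA^2=134.56
Sorted: [59.65, 59.65, 134.56]
By sides: Isosceles, By angles: Obtuse

Isosceles, Obtuse


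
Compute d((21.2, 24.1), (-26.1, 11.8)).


dx=-47.3, dy=-12.3
d^2 = (-47.3)^2 + (-12.3)^2 = 2388.58
d = sqrt(2388.58) = 48.8731

48.8731


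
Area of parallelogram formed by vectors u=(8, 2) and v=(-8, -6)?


|u x v| = |8*(-6) - 2*(-8)|
= |(-48) - (-16)| = 32

32


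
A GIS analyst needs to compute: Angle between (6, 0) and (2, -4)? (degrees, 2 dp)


u.v = 12, |u| = sqrt(36) = 6, |v| = sqrt(20) = 4.4721
cos(theta) = u.v/(|u||v|) = 12/sqrt(720) = 0.447214
theta = acos(0.447214) = 63.43 degrees

63.43 degrees


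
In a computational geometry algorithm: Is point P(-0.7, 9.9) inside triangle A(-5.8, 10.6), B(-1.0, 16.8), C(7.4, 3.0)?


Cross products: AB x AP = -34.98, BC x BP = -53.82, CA x CP = -29.52
All same sign? yes

Yes, inside


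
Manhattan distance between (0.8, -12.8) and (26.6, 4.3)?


|0.8-26.6| + |(-12.8)-4.3| = 25.8 + 17.1 = 42.9

42.9


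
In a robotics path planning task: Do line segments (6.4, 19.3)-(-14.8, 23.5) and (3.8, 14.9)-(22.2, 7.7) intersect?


Cross products: d1=99.68, d2=24.32, d3=104.2, d4=179.56
d1*d2 < 0 and d3*d4 < 0? no

No, they don't intersect


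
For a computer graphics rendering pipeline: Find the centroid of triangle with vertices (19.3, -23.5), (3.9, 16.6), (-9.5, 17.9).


Centroid = ((x_A+x_B+x_C)/3, (y_A+y_B+y_C)/3)
= ((19.3+3.9+(-9.5))/3, ((-23.5)+16.6+17.9)/3)
= (4.5667, 3.6667)

(4.5667, 3.6667)


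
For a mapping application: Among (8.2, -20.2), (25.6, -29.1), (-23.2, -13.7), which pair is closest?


d(P0,P1) = 19.5441, d(P0,P2) = 32.0657, d(P1,P2) = 51.1723
Closest: P0 and P1

Closest pair: (8.2, -20.2) and (25.6, -29.1), distance = 19.5441


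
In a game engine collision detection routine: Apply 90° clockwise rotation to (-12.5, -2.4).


90° CW: (x,y) -> (y, -x)
(-12.5,-2.4) -> (-2.4, 12.5)

(-2.4, 12.5)


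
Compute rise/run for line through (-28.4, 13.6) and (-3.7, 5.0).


slope = (y2-y1)/(x2-x1) = (5-13.6)/((-3.7)-(-28.4)) = (-8.6)/24.7 = -0.3482

-0.3482


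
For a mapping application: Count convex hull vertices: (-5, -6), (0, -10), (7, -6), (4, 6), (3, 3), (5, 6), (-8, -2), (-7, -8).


Convex hull vertices (CCW): (-8, -2), (-7, -8), (0, -10), (7, -6), (5, 6), (4, 6)
Count = 6

6


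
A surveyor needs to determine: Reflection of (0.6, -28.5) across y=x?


Reflection over y=x: (x,y) -> (y,x)
(0.6, -28.5) -> (-28.5, 0.6)

(-28.5, 0.6)


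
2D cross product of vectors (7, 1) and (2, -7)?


u x v = u_x*v_y - u_y*v_x = 7*(-7) - 1*2
= (-49) - 2 = -51

-51


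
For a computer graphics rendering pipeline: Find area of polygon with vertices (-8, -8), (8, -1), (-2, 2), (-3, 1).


Shoelace sum: ((-8)*(-1) - 8*(-8)) + (8*2 - (-2)*(-1)) + ((-2)*1 - (-3)*2) + ((-3)*(-8) - (-8)*1)
= 122
Area = |122|/2 = 61

61


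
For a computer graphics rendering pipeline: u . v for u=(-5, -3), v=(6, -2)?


u . v = u_x*v_x + u_y*v_y = (-5)*6 + (-3)*(-2)
= (-30) + 6 = -24

-24


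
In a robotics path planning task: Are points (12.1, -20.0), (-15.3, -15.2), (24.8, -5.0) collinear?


Cross product: ((-15.3)-12.1)*((-5)-(-20)) - ((-15.2)-(-20))*(24.8-12.1)
= -471.96

No, not collinear


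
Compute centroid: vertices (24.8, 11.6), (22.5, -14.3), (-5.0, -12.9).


Centroid = ((x_A+x_B+x_C)/3, (y_A+y_B+y_C)/3)
= ((24.8+22.5+(-5))/3, (11.6+(-14.3)+(-12.9))/3)
= (14.1, -5.2)

(14.1, -5.2)


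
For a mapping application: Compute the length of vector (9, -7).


|u| = sqrt(9^2 + (-7)^2) = sqrt(130) = 11.4018

11.4018


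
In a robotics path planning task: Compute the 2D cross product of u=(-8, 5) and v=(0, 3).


u x v = u_x*v_y - u_y*v_x = (-8)*3 - 5*0
= (-24) - 0 = -24

-24


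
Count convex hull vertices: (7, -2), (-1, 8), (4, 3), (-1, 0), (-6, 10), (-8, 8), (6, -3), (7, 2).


Convex hull vertices (CCW): (-8, 8), (-1, 0), (6, -3), (7, -2), (7, 2), (-1, 8), (-6, 10)
Count = 7

7


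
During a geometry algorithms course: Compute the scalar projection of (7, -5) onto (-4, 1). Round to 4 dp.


u.v = -33, |v| = sqrt(17) = 4.1231
Scalar projection = u.v / |v| = -33 / sqrt(17) = -8.0037

-8.0037


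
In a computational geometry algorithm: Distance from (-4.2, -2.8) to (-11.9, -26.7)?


dx=-7.7, dy=-23.9
d^2 = (-7.7)^2 + (-23.9)^2 = 630.5
d = sqrt(630.5) = 25.1098

25.1098


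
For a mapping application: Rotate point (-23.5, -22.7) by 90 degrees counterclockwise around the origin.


90° CCW: (x,y) -> (-y, x)
(-23.5,-22.7) -> (22.7, -23.5)

(22.7, -23.5)


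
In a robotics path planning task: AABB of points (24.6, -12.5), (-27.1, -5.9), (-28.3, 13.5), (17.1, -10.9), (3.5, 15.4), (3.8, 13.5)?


x range: [-28.3, 24.6]
y range: [-12.5, 15.4]
Bounding box: (-28.3,-12.5) to (24.6,15.4)

(-28.3,-12.5) to (24.6,15.4)


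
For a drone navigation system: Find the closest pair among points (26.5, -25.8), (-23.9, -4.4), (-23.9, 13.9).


d(P0,P1) = 54.7551, d(P0,P2) = 64.158, d(P1,P2) = 18.3
Closest: P1 and P2

Closest pair: (-23.9, -4.4) and (-23.9, 13.9), distance = 18.3


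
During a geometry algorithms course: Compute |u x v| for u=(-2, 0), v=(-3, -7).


|u x v| = |(-2)*(-7) - 0*(-3)|
= |14 - 0| = 14

14


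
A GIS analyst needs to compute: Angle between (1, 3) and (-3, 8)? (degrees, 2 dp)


u.v = 21, |u| = sqrt(10) = 3.1623, |v| = sqrt(73) = 8.544
cos(theta) = u.v/(|u||v|) = 21/sqrt(730) = 0.777245
theta = acos(0.777245) = 38.99 degrees

38.99 degrees


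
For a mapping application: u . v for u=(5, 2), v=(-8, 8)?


u . v = u_x*v_x + u_y*v_y = 5*(-8) + 2*8
= (-40) + 16 = -24

-24


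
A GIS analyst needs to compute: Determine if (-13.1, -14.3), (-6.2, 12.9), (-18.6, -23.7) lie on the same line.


Cross product: ((-6.2)-(-13.1))*((-23.7)-(-14.3)) - (12.9-(-14.3))*((-18.6)-(-13.1))
= 84.74

No, not collinear


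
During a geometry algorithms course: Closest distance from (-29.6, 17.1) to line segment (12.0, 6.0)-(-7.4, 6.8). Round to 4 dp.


Project P onto AB: t = 1 (clamped to [0,1])
Closest point on segment: (-7.4, 6.8)
Distance: 24.473

24.473


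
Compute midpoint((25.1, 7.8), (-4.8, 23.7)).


M = ((25.1+(-4.8))/2, (7.8+23.7)/2)
= (10.15, 15.75)

(10.15, 15.75)


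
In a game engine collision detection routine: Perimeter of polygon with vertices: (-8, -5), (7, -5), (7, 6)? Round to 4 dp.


Sides: (-8, -5)->(7, -5): sqrt(225) = 15, (7, -5)->(7, 6): sqrt(121) = 11, (7, 6)->(-8, -5): sqrt(346) = 18.601075
Sum = 44.601075
Perimeter = 44.6011

44.6011


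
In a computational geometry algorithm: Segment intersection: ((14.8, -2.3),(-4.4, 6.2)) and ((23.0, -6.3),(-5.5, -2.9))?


Cross products: d1=-86.12, d2=-263.09, d3=7.1, d4=184.07
d1*d2 < 0 and d3*d4 < 0? no

No, they don't intersect


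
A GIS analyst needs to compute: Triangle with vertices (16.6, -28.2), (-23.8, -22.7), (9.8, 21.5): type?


Side lengths squared: AB^2=1662.41, BC^2=3082.6, CA^2=2516.33
Sorted: [1662.41, 2516.33, 3082.6]
By sides: Scalene, By angles: Acute

Scalene, Acute


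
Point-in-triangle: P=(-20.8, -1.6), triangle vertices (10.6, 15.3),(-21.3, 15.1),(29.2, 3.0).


Cross products: AB x AP = 532.83, BC x BP = -837.3, CA x CP = 700.56
All same sign? no

No, outside


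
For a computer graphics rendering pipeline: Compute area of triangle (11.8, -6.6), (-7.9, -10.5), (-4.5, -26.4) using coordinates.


Area = |x_A(y_B-y_C) + x_B(y_C-y_A) + x_C(y_A-y_B)|/2
= |187.62 + 156.42 + (-17.55)|/2
= 326.49/2 = 163.245

163.245


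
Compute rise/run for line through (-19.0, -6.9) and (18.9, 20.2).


slope = (y2-y1)/(x2-x1) = (20.2-(-6.9))/(18.9-(-19)) = 27.1/37.9 = 0.715

0.715


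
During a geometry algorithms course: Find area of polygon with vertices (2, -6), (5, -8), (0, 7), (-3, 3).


Shoelace sum: (2*(-8) - 5*(-6)) + (5*7 - 0*(-8)) + (0*3 - (-3)*7) + ((-3)*(-6) - 2*3)
= 82
Area = |82|/2 = 41

41


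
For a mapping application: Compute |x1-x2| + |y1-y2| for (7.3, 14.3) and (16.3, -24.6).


|7.3-16.3| + |14.3-(-24.6)| = 9 + 38.9 = 47.9

47.9


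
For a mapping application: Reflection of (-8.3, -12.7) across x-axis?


Reflection over x-axis: (x,y) -> (x,-y)
(-8.3, -12.7) -> (-8.3, 12.7)

(-8.3, 12.7)


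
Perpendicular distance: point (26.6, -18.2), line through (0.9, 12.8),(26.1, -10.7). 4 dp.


|cross product| = 177.25
|line direction| = sqrt(1187.29) = 34.4571
Distance = 177.25/sqrt(1187.29) = 5.1441

5.1441


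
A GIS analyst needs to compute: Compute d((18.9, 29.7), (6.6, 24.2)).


dx=-12.3, dy=-5.5
d^2 = (-12.3)^2 + (-5.5)^2 = 181.54
d = sqrt(181.54) = 13.4737

13.4737


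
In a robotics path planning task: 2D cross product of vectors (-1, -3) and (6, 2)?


u x v = u_x*v_y - u_y*v_x = (-1)*2 - (-3)*6
= (-2) - (-18) = 16

16


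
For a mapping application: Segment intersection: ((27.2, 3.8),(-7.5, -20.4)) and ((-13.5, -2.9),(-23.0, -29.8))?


Cross products: d1=1031.18, d2=327.65, d3=-752.45, d4=-48.92
d1*d2 < 0 and d3*d4 < 0? no

No, they don't intersect


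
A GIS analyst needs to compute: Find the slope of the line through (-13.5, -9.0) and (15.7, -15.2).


slope = (y2-y1)/(x2-x1) = ((-15.2)-(-9))/(15.7-(-13.5)) = (-6.2)/29.2 = -0.2123

-0.2123


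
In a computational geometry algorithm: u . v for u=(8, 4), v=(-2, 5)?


u . v = u_x*v_x + u_y*v_y = 8*(-2) + 4*5
= (-16) + 20 = 4

4


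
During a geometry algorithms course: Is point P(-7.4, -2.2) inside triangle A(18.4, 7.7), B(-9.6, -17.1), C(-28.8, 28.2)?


Cross products: AB x AP = -362.64, BC x BP = -385.74, CA x CP = -996.18
All same sign? yes

Yes, inside


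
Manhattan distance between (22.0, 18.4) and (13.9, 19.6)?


|22-13.9| + |18.4-19.6| = 8.1 + 1.2 = 9.3

9.3


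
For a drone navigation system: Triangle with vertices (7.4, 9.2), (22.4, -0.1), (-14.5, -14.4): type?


Side lengths squared: AB^2=311.49, BC^2=1566.1, CA^2=1036.57
Sorted: [311.49, 1036.57, 1566.1]
By sides: Scalene, By angles: Obtuse

Scalene, Obtuse


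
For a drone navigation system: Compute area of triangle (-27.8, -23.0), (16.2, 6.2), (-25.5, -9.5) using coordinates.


Area = |x_A(y_B-y_C) + x_B(y_C-y_A) + x_C(y_A-y_B)|/2
= |(-436.46) + 218.7 + 744.6|/2
= 526.84/2 = 263.42

263.42


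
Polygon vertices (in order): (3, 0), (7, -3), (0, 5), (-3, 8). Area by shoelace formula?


Shoelace sum: (3*(-3) - 7*0) + (7*5 - 0*(-3)) + (0*8 - (-3)*5) + ((-3)*0 - 3*8)
= 17
Area = |17|/2 = 8.5

8.5


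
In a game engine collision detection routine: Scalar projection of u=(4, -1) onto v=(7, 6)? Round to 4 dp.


u.v = 22, |v| = sqrt(85) = 9.2195
Scalar projection = u.v / |v| = 22 / sqrt(85) = 2.3862

2.3862


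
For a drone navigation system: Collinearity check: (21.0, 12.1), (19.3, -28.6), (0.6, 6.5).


Cross product: (19.3-21)*(6.5-12.1) - ((-28.6)-12.1)*(0.6-21)
= -820.76

No, not collinear


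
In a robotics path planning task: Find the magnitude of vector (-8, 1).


|u| = sqrt((-8)^2 + 1^2) = sqrt(65) = 8.0623

8.0623


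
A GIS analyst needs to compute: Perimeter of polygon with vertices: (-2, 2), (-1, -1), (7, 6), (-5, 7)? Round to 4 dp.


Sides: (-2, 2)->(-1, -1): sqrt(10) = 3.162278, (-1, -1)->(7, 6): sqrt(113) = 10.630146, (7, 6)->(-5, 7): sqrt(145) = 12.041595, (-5, 7)->(-2, 2): sqrt(34) = 5.830952
Sum = 31.664971
Perimeter = 31.665

31.665


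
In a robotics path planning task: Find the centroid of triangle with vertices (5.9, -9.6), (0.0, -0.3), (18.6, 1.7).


Centroid = ((x_A+x_B+x_C)/3, (y_A+y_B+y_C)/3)
= ((5.9+0+18.6)/3, ((-9.6)+(-0.3)+1.7)/3)
= (8.1667, -2.7333)

(8.1667, -2.7333)


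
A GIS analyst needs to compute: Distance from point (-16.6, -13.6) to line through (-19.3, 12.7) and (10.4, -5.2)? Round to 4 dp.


|cross product| = 732.78
|line direction| = sqrt(1202.5) = 34.6771
Distance = 732.78/sqrt(1202.5) = 21.1315

21.1315


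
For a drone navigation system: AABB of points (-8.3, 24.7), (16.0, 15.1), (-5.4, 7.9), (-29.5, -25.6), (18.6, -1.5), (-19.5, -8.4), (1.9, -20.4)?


x range: [-29.5, 18.6]
y range: [-25.6, 24.7]
Bounding box: (-29.5,-25.6) to (18.6,24.7)

(-29.5,-25.6) to (18.6,24.7)


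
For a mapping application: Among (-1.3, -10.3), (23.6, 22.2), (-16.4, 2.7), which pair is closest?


d(P0,P1) = 40.9422, d(P0,P2) = 19.9251, d(P1,P2) = 44.5
Closest: P0 and P2

Closest pair: (-1.3, -10.3) and (-16.4, 2.7), distance = 19.9251


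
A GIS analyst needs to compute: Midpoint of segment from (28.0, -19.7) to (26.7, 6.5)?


M = ((28+26.7)/2, ((-19.7)+6.5)/2)
= (27.35, -6.6)

(27.35, -6.6)


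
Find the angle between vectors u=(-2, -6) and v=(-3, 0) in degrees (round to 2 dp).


u.v = 6, |u| = sqrt(40) = 6.3246, |v| = sqrt(9) = 3
cos(theta) = u.v/(|u||v|) = 6/sqrt(360) = 0.316228
theta = acos(0.316228) = 71.57 degrees

71.57 degrees


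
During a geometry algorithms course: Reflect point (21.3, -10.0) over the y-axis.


Reflection over y-axis: (x,y) -> (-x,y)
(21.3, -10) -> (-21.3, -10)

(-21.3, -10)


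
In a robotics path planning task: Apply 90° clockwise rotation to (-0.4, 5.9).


90° CW: (x,y) -> (y, -x)
(-0.4,5.9) -> (5.9, 0.4)

(5.9, 0.4)


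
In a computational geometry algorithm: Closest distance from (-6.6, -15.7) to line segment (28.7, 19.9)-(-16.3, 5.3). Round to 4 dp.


Project P onto AB: t = 0.942 (clamped to [0,1])
Closest point on segment: (-13.6883, 6.1474)
Distance: 22.9685

22.9685


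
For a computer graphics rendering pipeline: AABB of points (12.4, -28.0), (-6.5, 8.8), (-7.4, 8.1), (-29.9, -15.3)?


x range: [-29.9, 12.4]
y range: [-28, 8.8]
Bounding box: (-29.9,-28) to (12.4,8.8)

(-29.9,-28) to (12.4,8.8)


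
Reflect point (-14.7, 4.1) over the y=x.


Reflection over y=x: (x,y) -> (y,x)
(-14.7, 4.1) -> (4.1, -14.7)

(4.1, -14.7)


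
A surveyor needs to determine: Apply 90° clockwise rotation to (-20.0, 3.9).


90° CW: (x,y) -> (y, -x)
(-20,3.9) -> (3.9, 20)

(3.9, 20)


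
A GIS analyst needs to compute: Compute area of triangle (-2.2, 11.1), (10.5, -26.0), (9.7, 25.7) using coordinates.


Area = |x_A(y_B-y_C) + x_B(y_C-y_A) + x_C(y_A-y_B)|/2
= |113.74 + 153.3 + 359.87|/2
= 626.91/2 = 313.455

313.455


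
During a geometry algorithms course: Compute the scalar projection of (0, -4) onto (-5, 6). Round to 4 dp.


u.v = -24, |v| = sqrt(61) = 7.8102
Scalar projection = u.v / |v| = -24 / sqrt(61) = -3.0729

-3.0729


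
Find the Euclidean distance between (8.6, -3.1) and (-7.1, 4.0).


dx=-15.7, dy=7.1
d^2 = (-15.7)^2 + 7.1^2 = 296.9
d = sqrt(296.9) = 17.2308

17.2308


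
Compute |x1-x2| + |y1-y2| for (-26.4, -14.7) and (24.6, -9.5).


|(-26.4)-24.6| + |(-14.7)-(-9.5)| = 51 + 5.2 = 56.2

56.2


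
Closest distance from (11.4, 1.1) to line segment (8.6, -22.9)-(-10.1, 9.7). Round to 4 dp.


Project P onto AB: t = 0.5169 (clamped to [0,1])
Closest point on segment: (-1.0653, -6.0503)
Distance: 14.3705

14.3705


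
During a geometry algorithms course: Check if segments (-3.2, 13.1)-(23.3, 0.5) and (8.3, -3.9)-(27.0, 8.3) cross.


Cross products: d1=458.2, d2=-100.72, d3=-305.6, d4=253.32
d1*d2 < 0 and d3*d4 < 0? yes

Yes, they intersect


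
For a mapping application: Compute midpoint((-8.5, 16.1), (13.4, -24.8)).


M = (((-8.5)+13.4)/2, (16.1+(-24.8))/2)
= (2.45, -4.35)

(2.45, -4.35)


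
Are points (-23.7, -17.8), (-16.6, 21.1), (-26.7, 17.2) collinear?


Cross product: ((-16.6)-(-23.7))*(17.2-(-17.8)) - (21.1-(-17.8))*((-26.7)-(-23.7))
= 365.2

No, not collinear


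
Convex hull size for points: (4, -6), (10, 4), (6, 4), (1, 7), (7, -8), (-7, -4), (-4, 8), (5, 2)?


Convex hull vertices (CCW): (-7, -4), (7, -8), (10, 4), (1, 7), (-4, 8)
Count = 5

5


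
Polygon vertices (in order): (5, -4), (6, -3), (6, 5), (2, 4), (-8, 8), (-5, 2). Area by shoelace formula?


Shoelace sum: (5*(-3) - 6*(-4)) + (6*5 - 6*(-3)) + (6*4 - 2*5) + (2*8 - (-8)*4) + ((-8)*2 - (-5)*8) + ((-5)*(-4) - 5*2)
= 153
Area = |153|/2 = 76.5

76.5


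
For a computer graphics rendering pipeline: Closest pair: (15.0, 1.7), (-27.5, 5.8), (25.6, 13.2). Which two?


d(P0,P1) = 42.6973, d(P0,P2) = 15.64, d(P1,P2) = 53.6132
Closest: P0 and P2

Closest pair: (15.0, 1.7) and (25.6, 13.2), distance = 15.64
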